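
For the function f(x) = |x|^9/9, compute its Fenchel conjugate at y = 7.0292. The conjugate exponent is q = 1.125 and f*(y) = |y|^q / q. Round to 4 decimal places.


The conjugate exponent q satisfies 1/p + 1/q = 1.
p = 9, so q = 9/(9 - 1) = 1.125
|y|^q = 7.0292^1.125 = 8.9695
f*(7.0292) = 8.9695 / 1.125 = 7.9729


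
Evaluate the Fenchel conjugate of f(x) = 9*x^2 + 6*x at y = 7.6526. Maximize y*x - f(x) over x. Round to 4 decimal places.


f*(y) = sup_x {y*x - a*x^2 - b*x} = sup_x {(y-b)*x - a*x^2}
FOC: (y - b) - 2a*x = 0 => x* = (y - b)/(2a)
x* = (7.6526 - 6)/(2*9) = 0.0918
f*(7.6526) = (y-b)^2/(4a) = (7.6526 - 6)^2/(4*9)
= 2.7311/36 = 0.0759


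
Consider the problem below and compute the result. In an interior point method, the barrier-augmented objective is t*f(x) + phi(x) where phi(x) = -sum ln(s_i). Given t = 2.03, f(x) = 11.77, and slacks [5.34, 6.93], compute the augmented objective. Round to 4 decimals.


Step 1: Compute log-barrier.
ln values: [1.6752, 1.9359]
phi = -(1.6752 + 1.9359) = -3.6111
Step 2: Compute augmented objective.
t*f(x) = 2.03*11.77 = 23.8931
Total = 23.8931 - 3.6111 = 20.282


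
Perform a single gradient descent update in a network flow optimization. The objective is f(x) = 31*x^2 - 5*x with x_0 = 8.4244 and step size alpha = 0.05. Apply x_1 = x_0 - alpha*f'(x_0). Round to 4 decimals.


We compute the gradient at x_0 and apply the update.
f'(x) = 62*x - 5
f'(8.4244) = 62*8.4244 - 5 = 517.3128
x_1 = 8.4244 - 0.05*517.3128 = -17.4412


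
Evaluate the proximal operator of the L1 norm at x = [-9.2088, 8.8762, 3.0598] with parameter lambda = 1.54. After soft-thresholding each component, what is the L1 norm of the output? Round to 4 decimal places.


Soft-thresholding with lambda = 1.54:
prox(-9.2088) = sign(-9.2088)*max(|-9.2088| - 1.54, 0) = -7.6688
prox(8.8762) = sign(8.8762)*max(|8.8762| - 1.54, 0) = 7.3362
prox(3.0598) = sign(3.0598)*max(|3.0598| - 1.54, 0) = 1.5198
prox(x) = [-7.6688, 7.3362, 1.5198]
||prox(x)||_1 = 7.6688 + 7.3362 + 1.5198 = 16.5248


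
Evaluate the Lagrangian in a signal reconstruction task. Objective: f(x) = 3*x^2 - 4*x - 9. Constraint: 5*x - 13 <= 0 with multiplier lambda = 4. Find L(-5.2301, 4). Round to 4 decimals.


Step 1: Evaluate f(x).
f(-5.2301) = 3*(-5.2301)^2 - 4*(-5.2301) - 9 = 93.9822
Step 2: Evaluate g(x).
g(-5.2301) = 5*-5.2301 - 13 = -39.1505
Step 3: Compute Lagrangian.
L = 93.9822 + 4*-39.1505 = -62.6198


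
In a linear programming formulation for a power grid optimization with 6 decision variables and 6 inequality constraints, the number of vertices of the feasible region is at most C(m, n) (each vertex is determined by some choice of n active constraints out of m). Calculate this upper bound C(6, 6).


Each vertex corresponds to some choice of n active constraints out of m, so the number of vertices is at most C(m, n) = m! / (n!(m-n)!).
m = 6, n = 6
Numerator: 6 * 5 * 4 * 3 * 2 * 1
Denominator: 6! = 720
C(6, 6) = 1


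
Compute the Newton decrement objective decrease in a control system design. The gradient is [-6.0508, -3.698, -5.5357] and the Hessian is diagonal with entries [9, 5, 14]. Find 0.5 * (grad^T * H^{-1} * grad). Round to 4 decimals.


Step 1: H is diagonal, so H^(-1) * g = [-0.6723, -0.7396, -0.3954].
Step 2: g^T H^(-1) g = sum_i g_i^2 / H_ii
  = (-6.0508)^2/9 + (-3.698)^2/5 + (-5.5357)^2/14
  = 4.068 + 2.735 + 2.1889 = 8.9919
Step 3: Objective decrease = 0.5 * g^T H^(-1) g = 4.496


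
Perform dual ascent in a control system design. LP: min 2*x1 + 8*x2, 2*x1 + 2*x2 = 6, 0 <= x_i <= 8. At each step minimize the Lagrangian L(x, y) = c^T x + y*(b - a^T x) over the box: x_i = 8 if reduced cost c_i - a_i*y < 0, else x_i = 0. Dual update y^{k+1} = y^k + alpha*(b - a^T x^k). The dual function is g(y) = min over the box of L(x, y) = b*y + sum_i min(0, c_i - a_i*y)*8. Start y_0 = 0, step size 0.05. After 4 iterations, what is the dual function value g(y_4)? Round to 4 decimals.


Dual ascent for LP: min 2*x1 + 8*x2, 2*x1 + 2*x2 = 6, 0 <= x_i <= 8
Step 1: y^k = 0.0, reduced costs: (2.0, 8.0)
  x^k = (0.0, 0.0), subgradient = b - a^T x = 6.0
  y^{k+1} = 0.0 + 0.05*6.0 = 0.3
Step 2: y^k = 0.3, reduced costs: (1.4, 7.4)
  x^k = (0.0, 0.0), subgradient = b - a^T x = 6.0
  y^{k+1} = 0.3 + 0.05*6.0 = 0.6
Step 3: y^k = 0.6, reduced costs: (0.8, 6.8)
  x^k = (0.0, 0.0), subgradient = b - a^T x = 6.0
  y^{k+1} = 0.6 + 0.05*6.0 = 0.9
Step 4: y^k = 0.9, reduced costs: (0.2, 6.2)
  x^k = (0.0, 0.0), subgradient = b - a^T x = 6.0
  y^{k+1} = 0.9 + 0.05*6.0 = 1.2
Dual objective at y_4 = 1.2: reduced costs (-0.4, 5.6), box minimizer x = (8.0, 0.0)
g(y_4) = b*y + (c1 - a1*y)*x1 + (c2 - a2*y)*x2 = 6*1.2 + (-0.4)*8.0 + 5.6*0.0 = 7.2 - 3.2 + 0.0 = 4.0


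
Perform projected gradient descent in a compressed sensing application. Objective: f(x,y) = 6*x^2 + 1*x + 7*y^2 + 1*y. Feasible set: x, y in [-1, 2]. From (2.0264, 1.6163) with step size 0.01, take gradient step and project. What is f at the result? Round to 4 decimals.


Step 1: Compute gradient at (2.0264, 1.6163).
grad_x = 2*6*2.0264 + 1 = 25.3168
grad_y = 2*7*1.6163 + 1 = 23.6282
Step 2: Gradient step.
x_raw = 2.0264 - 0.01*25.3168 = 1.7732
y_raw = 1.6163 - 0.01*23.6282 = 1.38
Step 3: Project onto [-1, 2].
x_proj = clip(1.7732) = 1.7732
y_proj = clip(1.38) = 1.38
Step 4: Evaluate f.
f(1.7732, 1.38) = 35.3505


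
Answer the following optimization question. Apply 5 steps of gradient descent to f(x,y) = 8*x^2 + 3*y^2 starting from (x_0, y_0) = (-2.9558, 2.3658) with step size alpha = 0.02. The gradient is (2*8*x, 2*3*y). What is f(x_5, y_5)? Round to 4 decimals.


Gradient descent on f(x,y) = 8*x^2 + 3*y^2.
Starting point: (-2.9558, 2.3658), alpha = 0.02
Step 1: grad_x = 2*8*-2.9558 = -47.2928, grad_y = 2*3*2.3658 = 14.1948
  x_1 = -2.9558 - 0.02*-47.2928 = -2.0099
  y_1 = 2.3658 - 0.02*14.1948 = 2.0819
Step 2: grad_x = 2*8*-2.0099 = -32.1591, grad_y = 2*3*2.0819 = 12.4914
  x_2 = -2.0099 - 0.02*-32.1591 = -1.3668
  y_2 = 2.0819 - 0.02*12.4914 = 1.8321
Step 3: grad_x = 2*8*-1.3668 = -21.8682, grad_y = 2*3*1.8321 = 10.9925
  x_3 = -1.3668 - 0.02*-21.8682 = -0.9294
  y_3 = 1.8321 - 0.02*10.9925 = 1.6122
Step 4: grad_x = 2*8*-0.9294 = -14.8704, grad_y = 2*3*1.6122 = 9.6734
  x_4 = -0.9294 - 0.02*-14.8704 = -0.632
  y_4 = 1.6122 - 0.02*9.6734 = 1.4188
Step 5: grad_x = 2*8*-0.632 = -10.1119, grad_y = 2*3*1.4188 = 8.5126
  x_5 = -0.632 - 0.02*-10.1119 = -0.4298
  y_5 = 1.4188 - 0.02*8.5126 = 1.2485
f(-0.4298, 1.2485) = 8*(-0.4298)^2 + 3*1.2485^2 = 6.1538


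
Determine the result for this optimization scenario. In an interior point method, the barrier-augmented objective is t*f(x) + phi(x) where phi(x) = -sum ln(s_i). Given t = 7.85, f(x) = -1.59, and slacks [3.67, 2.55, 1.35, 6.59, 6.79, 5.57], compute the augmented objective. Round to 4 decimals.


Step 1: Compute log-barrier.
ln values: [1.3002, 0.9361, 0.3001, 1.8856, 1.9155, 1.7174]
phi = -(1.3002 + 0.9361 + 0.3001 + 1.8856 + 1.9155 + 1.7174) = -8.0548
Step 2: Compute augmented objective.
t*f(x) = 7.85*-1.59 = -12.4815
Total = -12.4815 - 8.0548 = -20.5363


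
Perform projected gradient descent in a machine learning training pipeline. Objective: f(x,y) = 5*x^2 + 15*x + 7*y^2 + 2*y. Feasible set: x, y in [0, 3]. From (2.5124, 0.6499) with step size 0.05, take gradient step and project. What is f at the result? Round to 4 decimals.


Step 1: Compute gradient at (2.5124, 0.6499).
grad_x = 2*5*2.5124 + 15 = 40.124
grad_y = 2*7*0.6499 + 2 = 11.0986
Step 2: Gradient step.
x_raw = 2.5124 - 0.05*40.124 = 0.5062
y_raw = 0.6499 - 0.05*11.0986 = 0.095
Step 3: Project onto [0, 3].
x_proj = clip(0.5062) = 0.5062
y_proj = clip(0.095) = 0.095
Step 4: Evaluate f.
f(0.5062, 0.095) = 9.1273


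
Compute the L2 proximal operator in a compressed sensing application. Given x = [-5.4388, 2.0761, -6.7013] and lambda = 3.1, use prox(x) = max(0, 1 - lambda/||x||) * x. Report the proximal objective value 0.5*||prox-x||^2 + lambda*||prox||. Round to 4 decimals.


Step 1: Compute ||x||.
||x|| = 8.8768
Step 2: Compute scaling factor.
scale = max(0, 1 - 3.1/8.8768) = 0.6508
Step 3: prox(x) = [-3.5394, 1.3511, -4.361]
||prox(x)|| = 5.7768
Step 4: Proximal objective.
0.5*||prox-x||^2 = 4.805
lambda*||prox|| = 17.9081
Total = 22.7132


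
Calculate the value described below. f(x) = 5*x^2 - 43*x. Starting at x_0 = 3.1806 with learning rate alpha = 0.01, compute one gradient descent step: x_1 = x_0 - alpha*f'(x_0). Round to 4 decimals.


We compute the gradient at x_0 and apply the update.
f'(x) = 10*x - 43
f'(3.1806) = 10*3.1806 - 43 = -11.194
x_1 = 3.1806 - 0.01*-11.194 = 3.2925


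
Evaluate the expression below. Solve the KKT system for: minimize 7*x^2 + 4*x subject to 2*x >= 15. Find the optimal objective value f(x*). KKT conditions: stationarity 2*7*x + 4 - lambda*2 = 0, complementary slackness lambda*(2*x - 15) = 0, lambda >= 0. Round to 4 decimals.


Step 1: Try lambda = 0 (constraint inactive).
x_unc = -4/(2*7) = -0.2857
Check: 2*-0.2857 = -0.5714 < 15 -- violated!
Step 2: Constraint must be active: 2*x = 15
x* = 15/2 = 7.5
lambda = (2*7*7.5 + 4)/2 = 54.5
Step 3: Compute optimal value.
f(x*) = 7*7.5^2 + 4*7.5 = 423.75


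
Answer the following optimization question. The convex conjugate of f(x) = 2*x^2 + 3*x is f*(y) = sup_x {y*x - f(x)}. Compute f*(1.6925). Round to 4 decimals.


f*(y) = sup_x {y*x - a*x^2 - b*x} = sup_x {(y-b)*x - a*x^2}
FOC: (y - b) - 2a*x = 0 => x* = (y - b)/(2a)
x* = (1.6925 - 3)/(2*2) = -0.3269
f*(1.6925) = (y-b)^2/(4a) = (1.6925 - 3)^2/(4*2)
= 1.7096/8 = 0.2137


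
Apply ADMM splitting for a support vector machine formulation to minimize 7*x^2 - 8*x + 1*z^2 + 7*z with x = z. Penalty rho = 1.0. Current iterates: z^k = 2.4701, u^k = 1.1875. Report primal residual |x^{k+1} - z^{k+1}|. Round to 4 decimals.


ADMM iteration with rho = 1.0, z^k = 2.4701, u^k = 1.1875
Step 1: x-update.
Minimize 7*x^2 - 8*x + (1.0/2)*(x - 2.4701 + 1.1875)^2
FOC: (2*7 + 1.0)*x = 8 + 1.0*(2.4701 - 1.1875)
x^{k+1} = 0.6188
Step 2: z-update.
Minimize 1*z^2 + 7*z + (1.0/2)*(0.6188 - z + 1.1875)^2
FOC: (2*1 + 1.0)*z = -7 + 1.0*(0.6188 + 1.1875)
z^{k+1} = -1.7312
Step 3: u-update.
u^{k+1} = 1.1875 + 0.6188 + 1.7312 = 3.5376
Step 4: Primal residual = |0.6188 + 1.7312| = 2.3501


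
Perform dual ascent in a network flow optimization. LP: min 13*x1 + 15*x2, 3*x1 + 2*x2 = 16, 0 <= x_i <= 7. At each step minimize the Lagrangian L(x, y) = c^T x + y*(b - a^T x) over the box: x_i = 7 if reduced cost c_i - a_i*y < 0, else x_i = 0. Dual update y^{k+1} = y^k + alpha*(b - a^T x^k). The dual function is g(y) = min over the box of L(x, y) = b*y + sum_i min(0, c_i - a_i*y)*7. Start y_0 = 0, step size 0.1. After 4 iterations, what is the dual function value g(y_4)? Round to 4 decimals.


Dual ascent for LP: min 13*x1 + 15*x2, 3*x1 + 2*x2 = 16, 0 <= x_i <= 7
Step 1: y^k = 0.0, reduced costs: (13.0, 15.0)
  x^k = (0.0, 0.0), subgradient = b - a^T x = 16.0
  y^{k+1} = 0.0 + 0.1*16.0 = 1.6
Step 2: y^k = 1.6, reduced costs: (8.2, 11.8)
  x^k = (0.0, 0.0), subgradient = b - a^T x = 16.0
  y^{k+1} = 1.6 + 0.1*16.0 = 3.2
Step 3: y^k = 3.2, reduced costs: (3.4, 8.6)
  x^k = (0.0, 0.0), subgradient = b - a^T x = 16.0
  y^{k+1} = 3.2 + 0.1*16.0 = 4.8
Step 4: y^k = 4.8, reduced costs: (-1.4, 5.4)
  x^k = (7.0, 0.0), subgradient = b - a^T x = -5.0
  y^{k+1} = 4.8 + 0.1*-5.0 = 4.3
Dual objective at y_4 = 4.3: reduced costs (0.1, 6.4), box minimizer x = (0.0, 0.0)
g(y_4) = b*y + (c1 - a1*y)*x1 + (c2 - a2*y)*x2 = 16*4.3 + 0.1*0.0 + 6.4*0.0 = 68.8 + 0.0 + 0.0 = 68.8


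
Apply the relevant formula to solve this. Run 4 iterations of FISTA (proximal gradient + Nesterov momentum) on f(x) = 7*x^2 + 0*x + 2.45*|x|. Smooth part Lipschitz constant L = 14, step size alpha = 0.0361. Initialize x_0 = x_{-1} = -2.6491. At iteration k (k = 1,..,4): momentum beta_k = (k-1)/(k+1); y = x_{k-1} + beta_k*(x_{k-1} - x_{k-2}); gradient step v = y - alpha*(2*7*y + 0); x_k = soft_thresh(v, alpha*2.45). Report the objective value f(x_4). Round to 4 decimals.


FISTA on f(x) = 7*x^2 + 0*x + 2.45*|x|
L = 14, alpha = 0.0361
Iteration 1: beta = 0.0, y = -2.6491 + 0.0*(-2.6491 + 2.6491) = -2.6491
  grad(y) = -37.0874, v = y - alpha*grad = -1.3102
  prox(v) = soft_thresh(-1.3102, 0.0884) = -1.2218
Iteration 2: beta = 0.3333, y = -1.2218 + 0.3333*(-1.2218 + 2.6491) = -0.746
  grad(y) = -10.4445, v = y - alpha*grad = -0.369
  prox(v) = soft_thresh(-0.369, 0.0884) = -0.2805
Iteration 3: beta = 0.5, y = -0.2805 + 0.5*(-0.2805 + 1.2218) = 0.1901
  grad(y) = 2.6612, v = y - alpha*grad = 0.094
  prox(v) = soft_thresh(0.094, 0.0884) = 0.0056
Iteration 4: beta = 0.6, y = 0.0056 + 0.6*(0.0056 + 0.2805) = 0.1772
  grad(y) = 2.4814, v = y - alpha*grad = 0.0877
  prox(v) = soft_thresh(0.0877, 0.0884) = 0.0
f(x_4) = 7*0.0^2 + 0*0.0 + 2.45*|0.0| = 0.0


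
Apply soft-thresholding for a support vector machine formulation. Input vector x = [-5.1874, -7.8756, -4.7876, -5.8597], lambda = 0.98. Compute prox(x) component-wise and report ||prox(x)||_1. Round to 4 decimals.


Soft-thresholding with lambda = 0.98:
prox(-5.1874) = sign(-5.1874)*max(|-5.1874| - 0.98, 0) = -4.2074
prox(-7.8756) = sign(-7.8756)*max(|-7.8756| - 0.98, 0) = -6.8956
prox(-4.7876) = sign(-4.7876)*max(|-4.7876| - 0.98, 0) = -3.8076
prox(-5.8597) = sign(-5.8597)*max(|-5.8597| - 0.98, 0) = -4.8797
prox(x) = [-4.2074, -6.8956, -3.8076, -4.8797]
||prox(x)||_1 = 4.2074 + 6.8956 + 3.8076 + 4.8797 = 19.7903


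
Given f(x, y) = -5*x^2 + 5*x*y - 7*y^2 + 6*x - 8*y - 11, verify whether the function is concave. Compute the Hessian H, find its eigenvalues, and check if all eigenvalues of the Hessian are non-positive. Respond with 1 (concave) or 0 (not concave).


The Hessian of f(x,y) = -5*x^2 + 5*x*y - 7*y^2 + 6*x - 8*y - 11 is:
H = [[-10, 5], [5, -14]]
Trace = -10 - 14 = -24
Determinant = -10*-14 - (5)^2 = 115
Discriminant = (-24)^2 - 4*115 = 116.0
Eigenvalues: lambda_1 = -17.3852, lambda_2 = -6.6148
The function is concave.

1


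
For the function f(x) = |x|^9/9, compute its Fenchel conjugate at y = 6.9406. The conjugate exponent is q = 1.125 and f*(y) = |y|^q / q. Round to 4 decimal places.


The conjugate exponent q satisfies 1/p + 1/q = 1.
p = 9, so q = 9/(9 - 1) = 1.125
|y|^q = 6.9406^1.125 = 8.8424
f*(6.9406) = 8.8424 / 1.125 = 7.8599


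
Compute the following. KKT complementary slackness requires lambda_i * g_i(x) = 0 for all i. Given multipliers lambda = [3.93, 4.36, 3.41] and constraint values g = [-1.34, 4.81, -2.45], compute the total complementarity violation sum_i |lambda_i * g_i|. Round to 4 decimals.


KKT complementary slackness check:
lambda_1 * g_1 = 3.93 * -1.34 = -5.2662
lambda_2 * g_2 = 4.36 * 4.81 = 20.9716
lambda_3 * g_3 = 3.41 * -2.45 = -8.3545
Total violation = 5.2662 + 20.9716 + 8.3545 = 34.5923


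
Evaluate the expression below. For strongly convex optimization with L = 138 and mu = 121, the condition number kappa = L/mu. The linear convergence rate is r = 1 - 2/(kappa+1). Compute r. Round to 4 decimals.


Step 1: Compute the condition number.
kappa = L/mu = 138/121 = 1.1405
Step 2: Compute the convergence rate.
r = 1 - 2/(kappa + 1) = 1 - 2*mu/(L + mu) = (L - mu)/(L + mu) = 17/259 = 0.0656


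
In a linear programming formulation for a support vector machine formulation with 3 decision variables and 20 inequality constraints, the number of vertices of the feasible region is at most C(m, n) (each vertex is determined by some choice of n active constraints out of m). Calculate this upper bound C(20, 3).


Each vertex corresponds to some choice of n active constraints out of m, so the number of vertices is at most C(m, n) = m! / (n!(m-n)!).
m = 20, n = 3
Numerator: 20 * 19 * 18
Denominator: 3! = 6
C(20, 3) = 1140


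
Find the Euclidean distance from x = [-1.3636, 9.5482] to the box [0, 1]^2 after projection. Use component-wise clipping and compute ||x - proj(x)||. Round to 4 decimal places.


Project each component onto [0, 1].
clip(-1.3636) = 0.0, clip(9.5482) = 1.0
Projection = [0.0, 1.0]
Squared diffs: [1.8594, 73.0717]
Distance = sqrt(74.9311) = 8.6563


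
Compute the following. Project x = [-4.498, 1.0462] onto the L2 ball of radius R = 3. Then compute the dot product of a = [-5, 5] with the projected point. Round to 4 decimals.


Step 1: Compute ||x|| (intermediates to 6 decimals).
||x|| = sqrt((-4.498)^2 + 1.0462^2) = 4.618067
Step 2: Project.
Since ||x|| > R, scale = R/||x|| = 3/4.618067 = 0.649622, proj(x) = scale * x
proj(x) = [-2.922, 0.679635]
Step 3: Dot product.
a^T * proj(x) = -5*(-2.922) + 5*0.679635 = 18.0082


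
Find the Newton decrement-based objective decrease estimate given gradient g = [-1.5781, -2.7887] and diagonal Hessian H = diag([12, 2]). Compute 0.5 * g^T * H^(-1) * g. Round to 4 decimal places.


Step 1: H is diagonal, so H^(-1) * g = [-0.1315, -1.3944].
Step 2: g^T H^(-1) g = sum_i g_i^2 / H_ii
  = (-1.5781)^2/12 + (-2.7887)^2/2
  = 0.2075 + 3.8884 = 4.096
Step 3: Objective decrease = 0.5 * g^T H^(-1) g = 2.048


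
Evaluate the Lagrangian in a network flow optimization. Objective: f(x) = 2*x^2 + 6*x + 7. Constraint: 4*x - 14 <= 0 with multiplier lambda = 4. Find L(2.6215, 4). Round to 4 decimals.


Step 1: Evaluate f(x).
f(2.6215) = 2*2.6215^2 + 6*2.6215 + 7 = 36.4735
Step 2: Evaluate g(x).
g(2.6215) = 4*2.6215 - 14 = -3.514
Step 3: Compute Lagrangian.
L = 36.4735 + 4*-3.514 = 22.4175


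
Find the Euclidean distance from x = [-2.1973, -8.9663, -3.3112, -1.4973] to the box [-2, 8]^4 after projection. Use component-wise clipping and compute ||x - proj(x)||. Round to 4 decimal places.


Project each component onto [-2, 8].
clip(-2.1973) = -2.0, clip(-8.9663) = -2.0, clip(-3.3112) = -2.0, clip(-1.4973) = -1.4973
Projection = [-2.0, -2.0, -2.0, -1.4973]
Squared diffs: [0.0389, 48.5293, 1.7192, 0.0]
Distance = sqrt(50.2874) = 7.0914


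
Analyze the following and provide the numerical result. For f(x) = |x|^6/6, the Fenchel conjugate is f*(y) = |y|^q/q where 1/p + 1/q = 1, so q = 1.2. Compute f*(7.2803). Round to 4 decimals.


The conjugate exponent q satisfies 1/p + 1/q = 1.
p = 6, so q = 6/(6 - 1) = 1.2
|y|^q = 7.2803^1.2 = 10.8288
f*(7.2803) = 10.8288 / 1.2 = 9.024


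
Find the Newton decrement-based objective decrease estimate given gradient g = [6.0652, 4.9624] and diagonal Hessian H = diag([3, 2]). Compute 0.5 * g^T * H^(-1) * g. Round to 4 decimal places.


Step 1: H is diagonal, so H^(-1) * g = [2.0217, 2.4812].
Step 2: g^T H^(-1) g = sum_i g_i^2 / H_ii
  = (6.0652)^2/3 + (4.9624)^2/2
  = 12.2622 + 12.3127 = 24.5749
Step 3: Objective decrease = 0.5 * g^T H^(-1) g = 12.2875


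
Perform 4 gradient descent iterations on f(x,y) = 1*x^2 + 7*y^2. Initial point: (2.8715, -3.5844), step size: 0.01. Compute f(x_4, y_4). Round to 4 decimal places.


Gradient descent on f(x,y) = 1*x^2 + 7*y^2.
Starting point: (2.8715, -3.5844), alpha = 0.01
Step 1: grad_x = 2*1*2.8715 = 5.743, grad_y = 2*7*-3.5844 = -50.1816
  x_1 = 2.8715 - 0.01*5.743 = 2.8141
  y_1 = -3.5844 - 0.01*-50.1816 = -3.0826
Step 2: grad_x = 2*1*2.8141 = 5.6281, grad_y = 2*7*-3.0826 = -43.1562
  x_2 = 2.8141 - 0.01*5.6281 = 2.7578
  y_2 = -3.0826 - 0.01*-43.1562 = -2.651
Step 3: grad_x = 2*1*2.7578 = 5.5156, grad_y = 2*7*-2.651 = -37.1143
  x_3 = 2.7578 - 0.01*5.5156 = 2.7026
  y_3 = -2.651 - 0.01*-37.1143 = -2.2799
Step 4: grad_x = 2*1*2.7026 = 5.4053, grad_y = 2*7*-2.2799 = -31.9183
  x_4 = 2.7026 - 0.01*5.4053 = 2.6486
  y_4 = -2.2799 - 0.01*-31.9183 = -1.9607
f(2.6486, -1.9607) = 1*2.6486^2 + 7*(-1.9607)^2 = 33.9253


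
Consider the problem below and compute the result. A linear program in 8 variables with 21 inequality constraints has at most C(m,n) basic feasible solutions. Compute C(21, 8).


Each vertex corresponds to some choice of n active constraints out of m, so the number of vertices is at most C(m, n) = m! / (n!(m-n)!).
m = 21, n = 8
Numerator: 21 * 20 * 19 * 18 * 17 * 16 * 15 * 14
Denominator: 8! = 40320
C(21, 8) = 203490


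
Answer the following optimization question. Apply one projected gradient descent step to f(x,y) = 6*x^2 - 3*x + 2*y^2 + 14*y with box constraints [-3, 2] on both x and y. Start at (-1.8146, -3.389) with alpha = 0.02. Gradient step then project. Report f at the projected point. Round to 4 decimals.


Step 1: Compute gradient at (-1.8146, -3.389).
grad_x = 2*6*-1.8146 - 3 = -24.7752
grad_y = 2*2*-3.389 + 14 = 0.444
Step 2: Gradient step.
x_raw = -1.8146 - 0.02*-24.7752 = -1.3191
y_raw = -3.389 - 0.02*0.444 = -3.3979
Step 3: Project onto [-3, 2].
x_proj = clip(-1.3191) = -1.3191
y_proj = clip(-3.3979) = -3.0
Step 4: Evaluate f.
f(-1.3191, -3.0) = -9.6026


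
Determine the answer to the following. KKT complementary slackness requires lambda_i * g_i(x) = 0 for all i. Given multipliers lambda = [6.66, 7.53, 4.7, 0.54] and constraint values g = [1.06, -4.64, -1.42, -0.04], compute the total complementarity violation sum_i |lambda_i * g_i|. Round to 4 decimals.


KKT complementary slackness check:
lambda_1 * g_1 = 6.66 * 1.06 = 7.0596
lambda_2 * g_2 = 7.53 * -4.64 = -34.9392
lambda_3 * g_3 = 4.7 * -1.42 = -6.674
lambda_4 * g_4 = 0.54 * -0.04 = -0.0216
Total violation = 7.0596 + 34.9392 + 6.674 + 0.0216 = 48.6944


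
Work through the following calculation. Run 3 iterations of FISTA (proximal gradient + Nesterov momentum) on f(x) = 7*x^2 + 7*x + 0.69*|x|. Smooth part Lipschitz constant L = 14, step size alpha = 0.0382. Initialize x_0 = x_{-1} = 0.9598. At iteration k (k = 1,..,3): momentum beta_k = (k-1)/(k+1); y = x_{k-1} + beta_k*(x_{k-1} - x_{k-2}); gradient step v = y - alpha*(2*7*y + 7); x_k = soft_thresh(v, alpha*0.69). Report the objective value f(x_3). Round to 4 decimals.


FISTA on f(x) = 7*x^2 + 7*x + 0.69*|x|
L = 14, alpha = 0.0382
Iteration 1: beta = 0.0, y = 0.9598 + 0.0*(0.9598 - 0.9598) = 0.9598
  grad(y) = 20.4372, v = y - alpha*grad = 0.1791
  prox(v) = soft_thresh(0.1791, 0.0264) = 0.1527
Iteration 2: beta = 0.3333, y = 0.1527 + 0.3333*(0.1527 - 0.9598) = -0.1163
  grad(y) = 5.3721, v = y - alpha*grad = -0.3215
  prox(v) = soft_thresh(-0.3215, 0.0264) = -0.2951
Iteration 3: beta = 0.5, y = -0.2951 + 0.5*(-0.2951 - 0.1527) = -0.5191
  grad(y) = -0.267, v = y - alpha*grad = -0.5089
  prox(v) = soft_thresh(-0.5089, 0.0264) = -0.4825
f(x_3) = 7*(-0.4825)^2 + 7*(-0.4825) + 0.69*|-0.4825| = -1.4149


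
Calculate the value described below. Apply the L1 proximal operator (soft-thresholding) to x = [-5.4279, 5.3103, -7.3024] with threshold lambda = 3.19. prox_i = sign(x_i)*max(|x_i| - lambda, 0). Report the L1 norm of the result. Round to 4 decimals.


Soft-thresholding with lambda = 3.19:
prox(-5.4279) = sign(-5.4279)*max(|-5.4279| - 3.19, 0) = -2.2379
prox(5.3103) = sign(5.3103)*max(|5.3103| - 3.19, 0) = 2.1203
prox(-7.3024) = sign(-7.3024)*max(|-7.3024| - 3.19, 0) = -4.1124
prox(x) = [-2.2379, 2.1203, -4.1124]
||prox(x)||_1 = 2.2379 + 2.1203 + 4.1124 = 8.4706


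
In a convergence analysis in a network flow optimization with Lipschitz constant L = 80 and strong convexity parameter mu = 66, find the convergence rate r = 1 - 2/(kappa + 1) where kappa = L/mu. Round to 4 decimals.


Step 1: Compute the condition number.
kappa = L/mu = 80/66 = 1.2121
Step 2: Compute the convergence rate.
r = 1 - 2/(kappa + 1) = 1 - 2*mu/(L + mu) = (L - mu)/(L + mu) = 14/146 = 0.0959


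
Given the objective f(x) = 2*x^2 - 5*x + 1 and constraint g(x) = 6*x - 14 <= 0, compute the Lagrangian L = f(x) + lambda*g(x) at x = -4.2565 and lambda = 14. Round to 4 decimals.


Step 1: Evaluate f(x).
f(-4.2565) = 2*(-4.2565)^2 - 5*(-4.2565) + 1 = 58.5181
Step 2: Evaluate g(x).
g(-4.2565) = 6*-4.2565 - 14 = -39.539
Step 3: Compute Lagrangian.
L = 58.5181 + 14*-39.539 = -495.0279


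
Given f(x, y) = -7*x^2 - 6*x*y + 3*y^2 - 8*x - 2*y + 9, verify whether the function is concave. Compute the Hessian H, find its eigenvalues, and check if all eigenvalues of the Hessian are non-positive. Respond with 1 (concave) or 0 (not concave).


The Hessian of f(x,y) = -7*x^2 - 6*x*y + 3*y^2 - 8*x - 2*y + 9 is:
H = [[-14, -6], [-6, 6]]
Trace = -14 + 6 = -8
Determinant = -14*6 - (-6)^2 = -120
Discriminant = (-8)^2 - 4*-120 = 544.0
Eigenvalues: lambda_1 = -15.6619, lambda_2 = 7.6619
The function is not concave.

0


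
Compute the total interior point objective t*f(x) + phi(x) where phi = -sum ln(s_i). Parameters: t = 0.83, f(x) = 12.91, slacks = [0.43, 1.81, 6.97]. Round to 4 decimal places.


Step 1: Compute log-barrier.
ln values: [-0.844, 0.5933, 1.9416]
phi = -(-0.844 + 0.5933 + 1.9416) = -1.691
Step 2: Compute augmented objective.
t*f(x) = 0.83*12.91 = 10.7153
Total = 10.7153 - 1.691 = 9.0243


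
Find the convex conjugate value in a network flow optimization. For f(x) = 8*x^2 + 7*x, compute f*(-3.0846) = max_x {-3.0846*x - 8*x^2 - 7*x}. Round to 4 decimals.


f*(y) = sup_x {y*x - a*x^2 - b*x} = sup_x {(y-b)*x - a*x^2}
FOC: (y - b) - 2a*x = 0 => x* = (y - b)/(2a)
x* = (-3.0846 - 7)/(2*8) = -0.6303
f*(-3.0846) = (y-b)^2/(4a) = (-3.0846 - 7)^2/(4*8)
= 101.6992/32 = 3.1781


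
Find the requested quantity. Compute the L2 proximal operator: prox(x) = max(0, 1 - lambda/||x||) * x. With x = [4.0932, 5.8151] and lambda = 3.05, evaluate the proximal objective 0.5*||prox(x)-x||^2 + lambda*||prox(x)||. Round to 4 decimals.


Step 1: Compute ||x||.
||x|| = 7.1112
Step 2: Compute scaling factor.
scale = max(0, 1 - 3.05/7.1112) = 0.5711
Step 3: prox(x) = [2.3376, 3.321]
||prox(x)|| = 4.0612
Step 4: Proximal objective.
0.5*||prox-x||^2 = 4.6513
lambda*||prox|| = 12.3867
Total = 17.038


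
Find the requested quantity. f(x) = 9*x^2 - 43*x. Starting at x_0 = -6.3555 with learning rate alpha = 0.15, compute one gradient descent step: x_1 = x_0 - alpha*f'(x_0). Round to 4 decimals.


We compute the gradient at x_0 and apply the update.
f'(x) = 18*x - 43
f'(-6.3555) = 18*-6.3555 - 43 = -157.399
x_1 = -6.3555 - 0.15*-157.399 = 17.2544


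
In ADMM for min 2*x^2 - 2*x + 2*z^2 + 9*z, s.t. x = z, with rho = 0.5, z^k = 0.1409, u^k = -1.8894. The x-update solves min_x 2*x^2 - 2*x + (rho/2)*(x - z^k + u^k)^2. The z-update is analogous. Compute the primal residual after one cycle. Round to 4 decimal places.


ADMM iteration with rho = 0.5, z^k = 0.1409, u^k = -1.8894
Step 1: x-update.
Minimize 2*x^2 - 2*x + (0.5/2)*(x - 0.1409 - 1.8894)^2
FOC: (2*2 + 0.5)*x = 2 + 0.5*(0.1409 + 1.8894)
x^{k+1} = 0.67
Step 2: z-update.
Minimize 2*z^2 + 9*z + (0.5/2)*(0.67 - z - 1.8894)^2
FOC: (2*2 + 0.5)*z = -9 + 0.5*(0.67 - 1.8894)
z^{k+1} = -2.1355
Step 3: u-update.
u^{k+1} = -1.8894 + 0.67 + 2.1355 = 0.9161
Step 4: Primal residual = |0.67 + 2.1355| = 2.8055


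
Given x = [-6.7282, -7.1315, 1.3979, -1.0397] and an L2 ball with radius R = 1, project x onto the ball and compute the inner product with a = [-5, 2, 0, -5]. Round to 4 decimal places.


Step 1: Compute ||x|| (intermediates to 6 decimals).
||x|| = sqrt((-6.7282)^2 + (-7.1315)^2 + 1.3979^2 + (-1.0397)^2) = 9.958015
Step 2: Project.
Since ||x|| > R, scale = R/||x|| = 1/9.958015 = 0.100422, proj(x) = scale * x
proj(x) = [-0.675659, -0.716159, 0.14038, -0.104409]
Step 3: Dot product.
a^T * proj(x) = -5*(-0.675659) + 2*(-0.716159) + 0*0.14038 - 5*(-0.104409) = 2.468


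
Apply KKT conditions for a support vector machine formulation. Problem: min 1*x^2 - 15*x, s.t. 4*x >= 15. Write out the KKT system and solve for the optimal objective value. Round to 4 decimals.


Step 1: Try lambda = 0 (constraint inactive).
Stationarity: 2*1*x - 15 = 0
x* = 15/(2*1) = 7.5
Check constraint: 4*7.5 = 30.0 >= 15 -- satisfied.
Step 2: Compute optimal value.
f(x*) = 1*7.5^2 - 15*7.5 = -56.25


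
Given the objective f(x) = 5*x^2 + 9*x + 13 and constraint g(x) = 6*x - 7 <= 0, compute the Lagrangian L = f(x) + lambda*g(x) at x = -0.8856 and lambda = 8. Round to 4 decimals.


Step 1: Evaluate f(x).
f(-0.8856) = 5*(-0.8856)^2 + 9*(-0.8856) + 13 = 8.951
Step 2: Evaluate g(x).
g(-0.8856) = 6*-0.8856 - 7 = -12.3136
Step 3: Compute Lagrangian.
L = 8.951 + 8*-12.3136 = -89.5578


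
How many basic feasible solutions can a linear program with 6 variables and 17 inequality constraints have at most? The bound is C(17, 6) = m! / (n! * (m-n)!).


Each vertex corresponds to some choice of n active constraints out of m, so the number of vertices is at most C(m, n) = m! / (n!(m-n)!).
m = 17, n = 6
Numerator: 17 * 16 * 15 * 14 * 13 * 12
Denominator: 6! = 720
C(17, 6) = 12376


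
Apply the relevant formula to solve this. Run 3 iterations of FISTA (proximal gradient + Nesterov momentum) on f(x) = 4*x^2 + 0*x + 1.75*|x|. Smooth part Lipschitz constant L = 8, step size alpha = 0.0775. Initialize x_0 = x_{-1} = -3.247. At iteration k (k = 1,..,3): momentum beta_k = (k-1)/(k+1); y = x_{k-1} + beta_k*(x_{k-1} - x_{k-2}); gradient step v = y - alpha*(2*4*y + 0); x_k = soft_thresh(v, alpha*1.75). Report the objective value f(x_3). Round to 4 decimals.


FISTA on f(x) = 4*x^2 + 0*x + 1.75*|x|
L = 8, alpha = 0.0775
Iteration 1: beta = 0.0, y = -3.247 + 0.0*(-3.247 + 3.247) = -3.247
  grad(y) = -25.976, v = y - alpha*grad = -1.2339
  prox(v) = soft_thresh(-1.2339, 0.1356) = -1.0982
Iteration 2: beta = 0.3333, y = -1.0982 + 0.3333*(-1.0982 + 3.247) = -0.382
  grad(y) = -3.0558, v = y - alpha*grad = -0.1452
  prox(v) = soft_thresh(-0.1452, 0.1356) = -0.0095
Iteration 3: beta = 0.5, y = -0.0095 + 0.5*(-0.0095 + 1.0982) = 0.5348
  grad(y) = 4.2786, v = y - alpha*grad = 0.2032
  prox(v) = soft_thresh(0.2032, 0.1356) = 0.0676
f(x_3) = 4*0.0676^2 + 0*0.0676 + 1.75*|0.0676| = 0.1366


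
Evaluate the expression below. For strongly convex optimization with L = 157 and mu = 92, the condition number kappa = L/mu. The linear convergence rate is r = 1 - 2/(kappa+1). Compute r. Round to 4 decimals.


Step 1: Compute the condition number.
kappa = L/mu = 157/92 = 1.7065
Step 2: Compute the convergence rate.
r = 1 - 2/(kappa + 1) = 1 - 2*mu/(L + mu) = (L - mu)/(L + mu) = 65/249 = 0.261


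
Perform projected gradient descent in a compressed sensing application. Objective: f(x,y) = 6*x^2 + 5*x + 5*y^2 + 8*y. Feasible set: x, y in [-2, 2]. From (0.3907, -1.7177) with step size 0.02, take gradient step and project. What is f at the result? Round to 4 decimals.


Step 1: Compute gradient at (0.3907, -1.7177).
grad_x = 2*6*0.3907 + 5 = 9.6884
grad_y = 2*5*-1.7177 + 8 = -9.177
Step 2: Gradient step.
x_raw = 0.3907 - 0.02*9.6884 = 0.1969
y_raw = -1.7177 - 0.02*-9.177 = -1.5342
Step 3: Project onto [-2, 2].
x_proj = clip(0.1969) = 0.1969
y_proj = clip(-1.5342) = -1.5342
Step 4: Evaluate f.
f(0.1969, -1.5342) = 0.7123


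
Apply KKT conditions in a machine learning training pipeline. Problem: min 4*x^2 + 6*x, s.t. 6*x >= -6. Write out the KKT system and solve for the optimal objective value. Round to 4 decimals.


Step 1: Try lambda = 0 (constraint inactive).
Stationarity: 2*4*x + 6 = 0
x* = -6/(2*4) = -0.75
Check constraint: 6*-0.75 = -4.5 >= -6 -- satisfied.
Step 2: Compute optimal value.
f(x*) = 4*(-0.75)^2 + 6*(-0.75) = -2.25


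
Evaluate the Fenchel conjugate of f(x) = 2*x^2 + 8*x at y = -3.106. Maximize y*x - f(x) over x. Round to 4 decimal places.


f*(y) = sup_x {y*x - a*x^2 - b*x} = sup_x {(y-b)*x - a*x^2}
FOC: (y - b) - 2a*x = 0 => x* = (y - b)/(2a)
x* = (-3.106 - 8)/(2*2) = -2.7765
f*(-3.106) = (y-b)^2/(4a) = (-3.106 - 8)^2/(4*2)
= 123.3432/8 = 15.4179


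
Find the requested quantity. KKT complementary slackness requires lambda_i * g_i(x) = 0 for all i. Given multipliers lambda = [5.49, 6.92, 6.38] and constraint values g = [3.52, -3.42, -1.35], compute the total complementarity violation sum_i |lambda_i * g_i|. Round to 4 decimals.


KKT complementary slackness check:
lambda_1 * g_1 = 5.49 * 3.52 = 19.3248
lambda_2 * g_2 = 6.92 * -3.42 = -23.6664
lambda_3 * g_3 = 6.38 * -1.35 = -8.613
Total violation = 19.3248 + 23.6664 + 8.613 = 51.6042


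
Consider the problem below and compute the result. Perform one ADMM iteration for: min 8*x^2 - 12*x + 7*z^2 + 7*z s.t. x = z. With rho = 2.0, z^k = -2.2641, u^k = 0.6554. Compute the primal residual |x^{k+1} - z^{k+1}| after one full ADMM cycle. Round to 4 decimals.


ADMM iteration with rho = 2.0, z^k = -2.2641, u^k = 0.6554
Step 1: x-update.
Minimize 8*x^2 - 12*x + (2.0/2)*(x + 2.2641 + 0.6554)^2
FOC: (2*8 + 2.0)*x = 12 + 2.0*(-2.2641 - 0.6554)
x^{k+1} = 0.3423
Step 2: z-update.
Minimize 7*z^2 + 7*z + (2.0/2)*(0.3423 - z + 0.6554)^2
FOC: (2*7 + 2.0)*z = -7 + 2.0*(0.3423 + 0.6554)
z^{k+1} = -0.3128
Step 3: u-update.
u^{k+1} = 0.6554 + 0.3423 + 0.3128 = 1.3105
Step 4: Primal residual = |0.3423 + 0.3128| = 0.6551


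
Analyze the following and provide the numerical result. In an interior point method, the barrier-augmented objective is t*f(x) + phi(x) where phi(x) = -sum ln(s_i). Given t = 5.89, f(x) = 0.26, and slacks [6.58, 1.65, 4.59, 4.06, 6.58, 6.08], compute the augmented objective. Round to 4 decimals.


Step 1: Compute log-barrier.
ln values: [1.884, 0.5008, 1.5239, 1.4012, 1.884, 1.805]
phi = -(1.884 + 0.5008 + 1.5239 + 1.4012 + 1.884 + 1.805) = -8.9989
Step 2: Compute augmented objective.
t*f(x) = 5.89*0.26 = 1.5314
Total = 1.5314 - 8.9989 = -7.4675


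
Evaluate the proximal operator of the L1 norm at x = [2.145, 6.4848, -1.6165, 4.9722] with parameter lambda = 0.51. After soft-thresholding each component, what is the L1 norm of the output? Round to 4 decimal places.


Soft-thresholding with lambda = 0.51:
prox(2.145) = sign(2.145)*max(|2.145| - 0.51, 0) = 1.635
prox(6.4848) = sign(6.4848)*max(|6.4848| - 0.51, 0) = 5.9748
prox(-1.6165) = sign(-1.6165)*max(|-1.6165| - 0.51, 0) = -1.1065
prox(4.9722) = sign(4.9722)*max(|4.9722| - 0.51, 0) = 4.4622
prox(x) = [1.635, 5.9748, -1.1065, 4.4622]
||prox(x)||_1 = 1.635 + 5.9748 + 1.1065 + 4.4622 = 13.1785


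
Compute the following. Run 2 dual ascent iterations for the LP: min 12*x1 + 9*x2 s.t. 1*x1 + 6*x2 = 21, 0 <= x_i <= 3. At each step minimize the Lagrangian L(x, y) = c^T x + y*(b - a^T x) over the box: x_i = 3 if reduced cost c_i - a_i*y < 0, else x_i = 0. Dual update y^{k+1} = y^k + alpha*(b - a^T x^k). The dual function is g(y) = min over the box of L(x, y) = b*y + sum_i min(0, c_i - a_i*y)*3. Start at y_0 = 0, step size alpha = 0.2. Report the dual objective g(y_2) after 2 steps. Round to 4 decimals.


Dual ascent for LP: min 12*x1 + 9*x2, 1*x1 + 6*x2 = 21, 0 <= x_i <= 3
Step 1: y^k = 0.0, reduced costs: (12.0, 9.0)
  x^k = (0.0, 0.0), subgradient = b - a^T x = 21.0
  y^{k+1} = 0.0 + 0.2*21.0 = 4.2
Step 2: y^k = 4.2, reduced costs: (7.8, -16.2)
  x^k = (0.0, 3.0), subgradient = b - a^T x = 3.0
  y^{k+1} = 4.2 + 0.2*3.0 = 4.8
Dual objective at y_2 = 4.8: reduced costs (7.2, -19.8), box minimizer x = (0.0, 3.0)
g(y_2) = b*y + (c1 - a1*y)*x1 + (c2 - a2*y)*x2 = 21*4.8 + 7.2*0.0 + (-19.8)*3.0 = 100.8 + 0.0 - 59.4 = 41.4


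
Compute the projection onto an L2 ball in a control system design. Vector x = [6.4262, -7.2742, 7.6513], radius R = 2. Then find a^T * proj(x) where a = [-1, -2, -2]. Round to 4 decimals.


Step 1: Compute ||x|| (intermediates to 6 decimals).
||x|| = sqrt(6.4262^2 + (-7.2742)^2 + 7.6513^2) = 12.359305
Step 2: Project.
Since ||x|| > R, scale = R/||x|| = 2/12.359305 = 0.161821, proj(x) = scale * x
proj(x) = [1.039894, -1.177118, 1.238141]
Step 3: Dot product.
a^T * proj(x) = -1*1.039894 - 2*(-1.177118) - 2*1.238141 = -1.1619


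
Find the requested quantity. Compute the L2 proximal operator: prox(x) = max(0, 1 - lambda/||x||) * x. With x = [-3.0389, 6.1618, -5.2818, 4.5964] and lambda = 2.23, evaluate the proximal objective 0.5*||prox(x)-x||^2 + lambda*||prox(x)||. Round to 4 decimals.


Step 1: Compute ||x||.
||x|| = 9.8095
Step 2: Compute scaling factor.
scale = max(0, 1 - 2.23/9.8095) = 0.7727
Step 3: prox(x) = [-2.3481, 4.761, -4.0811, 3.5515]
||prox(x)|| = 7.5795
Step 4: Proximal objective.
0.5*||prox-x||^2 = 2.4865
lambda*||prox|| = 16.9023
Total = 19.3888


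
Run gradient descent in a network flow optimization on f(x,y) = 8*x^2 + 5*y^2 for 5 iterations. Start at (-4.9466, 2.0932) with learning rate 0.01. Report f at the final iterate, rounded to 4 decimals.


Gradient descent on f(x,y) = 8*x^2 + 5*y^2.
Starting point: (-4.9466, 2.0932), alpha = 0.01
Step 1: grad_x = 2*8*-4.9466 = -79.1456, grad_y = 2*5*2.0932 = 20.932
  x_1 = -4.9466 - 0.01*-79.1456 = -4.1551
  y_1 = 2.0932 - 0.01*20.932 = 1.8839
Step 2: grad_x = 2*8*-4.1551 = -66.4823, grad_y = 2*5*1.8839 = 18.8388
  x_2 = -4.1551 - 0.01*-66.4823 = -3.4903
  y_2 = 1.8839 - 0.01*18.8388 = 1.6955
Step 3: grad_x = 2*8*-3.4903 = -55.8451, grad_y = 2*5*1.6955 = 16.9549
  x_3 = -3.4903 - 0.01*-55.8451 = -2.9319
  y_3 = 1.6955 - 0.01*16.9549 = 1.5259
Step 4: grad_x = 2*8*-2.9319 = -46.9099, grad_y = 2*5*1.5259 = 15.2594
  x_4 = -2.9319 - 0.01*-46.9099 = -2.4628
  y_4 = 1.5259 - 0.01*15.2594 = 1.3733
Step 5: grad_x = 2*8*-2.4628 = -39.4043, grad_y = 2*5*1.3733 = 13.7335
  x_5 = -2.4628 - 0.01*-39.4043 = -2.0687
  y_5 = 1.3733 - 0.01*13.7335 = 1.236
f(-2.0687, 1.236) = 8*(-2.0687)^2 + 5*1.236^2 = 41.8757


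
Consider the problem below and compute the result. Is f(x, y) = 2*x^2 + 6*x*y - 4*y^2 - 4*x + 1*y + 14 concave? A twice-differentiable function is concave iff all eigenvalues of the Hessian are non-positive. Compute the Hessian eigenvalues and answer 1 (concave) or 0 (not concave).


The Hessian of f(x,y) = 2*x^2 + 6*x*y - 4*y^2 - 4*x + 1*y + 14 is:
H = [[4, 6], [6, -8]]
Trace = 4 - 8 = -4
Determinant = 4*-8 - (6)^2 = -68
Discriminant = (-4)^2 - 4*-68 = 288.0
Eigenvalues: lambda_1 = -10.4853, lambda_2 = 6.4853
The function is not concave.

0


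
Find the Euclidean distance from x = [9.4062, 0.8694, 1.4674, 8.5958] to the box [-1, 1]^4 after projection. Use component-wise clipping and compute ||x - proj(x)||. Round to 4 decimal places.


Project each component onto [-1, 1].
clip(9.4062) = 1.0, clip(0.8694) = 0.8694, clip(1.4674) = 1.0, clip(8.5958) = 1.0
Projection = [1.0, 0.8694, 1.0, 1.0]
Squared diffs: [70.6642, 0.0, 0.2185, 57.6962]
Distance = sqrt(128.5789) = 11.3393


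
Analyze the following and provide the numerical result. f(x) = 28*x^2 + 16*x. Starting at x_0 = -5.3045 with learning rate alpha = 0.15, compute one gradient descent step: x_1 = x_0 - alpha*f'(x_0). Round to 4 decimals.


We compute the gradient at x_0 and apply the update.
f'(x) = 56*x + 16
f'(-5.3045) = 56*-5.3045 + 16 = -281.052
x_1 = -5.3045 - 0.15*-281.052 = 36.8533


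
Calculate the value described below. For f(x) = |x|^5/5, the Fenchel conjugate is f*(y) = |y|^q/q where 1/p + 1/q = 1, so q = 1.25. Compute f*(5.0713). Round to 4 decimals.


The conjugate exponent q satisfies 1/p + 1/q = 1.
p = 5, so q = 5/(5 - 1) = 1.25
|y|^q = 5.0713^1.25 = 7.6103
f*(5.0713) = 7.6103 / 1.25 = 6.0882


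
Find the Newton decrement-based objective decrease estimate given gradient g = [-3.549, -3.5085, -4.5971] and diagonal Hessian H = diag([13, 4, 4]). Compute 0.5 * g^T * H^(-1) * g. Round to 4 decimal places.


Step 1: H is diagonal, so H^(-1) * g = [-0.273, -0.8771, -1.1493].
Step 2: g^T H^(-1) g = sum_i g_i^2 / H_ii
  = (-3.549)^2/13 + (-3.5085)^2/4 + (-4.5971)^2/4
  = 0.9689 + 3.0774 + 5.2833 = 9.3296
Step 3: Objective decrease = 0.5 * g^T H^(-1) g = 4.6648


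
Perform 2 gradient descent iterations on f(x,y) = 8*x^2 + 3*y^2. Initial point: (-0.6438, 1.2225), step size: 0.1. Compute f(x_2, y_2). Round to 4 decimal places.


Gradient descent on f(x,y) = 8*x^2 + 3*y^2.
Starting point: (-0.6438, 1.2225), alpha = 0.1
Step 1: grad_x = 2*8*-0.6438 = -10.3008, grad_y = 2*3*1.2225 = 7.335
  x_1 = -0.6438 - 0.1*-10.3008 = 0.3863
  y_1 = 1.2225 - 0.1*7.335 = 0.489
Step 2: grad_x = 2*8*0.3863 = 6.1805, grad_y = 2*3*0.489 = 2.934
  x_2 = 0.3863 - 0.1*6.1805 = -0.2318
  y_2 = 0.489 - 0.1*2.934 = 0.1956
f(-0.2318, 0.1956) = 8*(-0.2318)^2 + 3*0.1956^2 = 0.5445


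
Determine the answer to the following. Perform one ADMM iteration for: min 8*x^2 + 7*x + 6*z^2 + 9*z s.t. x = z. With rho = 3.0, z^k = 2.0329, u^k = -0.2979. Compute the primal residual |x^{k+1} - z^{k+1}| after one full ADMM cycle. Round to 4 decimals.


ADMM iteration with rho = 3.0, z^k = 2.0329, u^k = -0.2979
Step 1: x-update.
Minimize 8*x^2 + 7*x + (3.0/2)*(x - 2.0329 - 0.2979)^2
FOC: (2*8 + 3.0)*x = -7 + 3.0*(2.0329 + 0.2979)
x^{k+1} = -0.0004
Step 2: z-update.
Minimize 6*z^2 + 9*z + (3.0/2)*(-0.0004 - z - 0.2979)^2
FOC: (2*6 + 3.0)*z = -9 + 3.0*(-0.0004 - 0.2979)
z^{k+1} = -0.6597
Step 3: u-update.
u^{k+1} = -0.2979 - 0.0004 + 0.6597 = 0.3614
Step 4: Primal residual = |-0.0004 + 0.6597| = 0.6593
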